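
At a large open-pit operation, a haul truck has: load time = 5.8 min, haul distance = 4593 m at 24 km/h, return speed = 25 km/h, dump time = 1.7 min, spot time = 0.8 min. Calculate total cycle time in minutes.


30.8057 min

Convert haul speed to m/min: 24 * 1000/60 = 400 m/min
Haul time = 4593 / 400 = 11.4825 min
Convert return speed to m/min: 25 * 1000/60 = 416.6666667 m/min
Return time = 4593 / 416.6666667 = 11.0232 min
Total cycle time:
= 5.8 + 11.4825 + 1.7 + 11.0232 + 0.8
= 30.8057 min


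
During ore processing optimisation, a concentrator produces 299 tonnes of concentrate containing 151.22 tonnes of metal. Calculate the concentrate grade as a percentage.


50.5753%

Grade = (metal in concentrate / concentrate mass) * 100
= (151.22 / 299) * 100
= 0.5057525084 * 100
= 50.5753%


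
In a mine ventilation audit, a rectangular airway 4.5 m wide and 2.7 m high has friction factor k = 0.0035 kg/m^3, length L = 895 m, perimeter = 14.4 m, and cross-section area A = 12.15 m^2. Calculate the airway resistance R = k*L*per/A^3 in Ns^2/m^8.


0.0251 Ns^2/m^8

Compute the numerator:
k * L * per = 0.0035 * 895 * 14.4
= 45.108
Compute the denominator:
A^3 = 12.15^3 = 1793.613375
Resistance:
R = 45.108 / 1793.613375
= 0.0251 Ns^2/m^8


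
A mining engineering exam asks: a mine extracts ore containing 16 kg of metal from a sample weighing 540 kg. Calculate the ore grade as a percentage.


2.963%

Ore grade = (metal mass / ore mass) * 100
= (16 / 540) * 100
= 0.02962962963 * 100
= 2.963%


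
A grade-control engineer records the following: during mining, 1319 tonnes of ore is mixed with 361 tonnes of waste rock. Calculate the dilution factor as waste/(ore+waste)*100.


Total material = ore + waste
= 1319 + 361 = 1680 tonnes
Dilution = waste / total * 100
= 361 / 1680 * 100
= 0.2148809524 * 100
= 21.4881%

21.4881%


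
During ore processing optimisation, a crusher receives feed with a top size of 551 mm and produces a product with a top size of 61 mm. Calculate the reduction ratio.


Reduction ratio = feed size / product size
= 551 / 61
= 9.0328

9.0328


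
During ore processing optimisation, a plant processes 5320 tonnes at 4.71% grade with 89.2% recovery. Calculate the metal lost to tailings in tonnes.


Total metal in feed:
= 5320 * 4.71 / 100 = 250.572 tonnes
Metal recovered:
= 250.572 * 89.2 / 100 = 223.510224 tonnes
Metal lost to tailings:
= 250.572 - 223.510224
= 27.0618 tonnes

27.0618 tonnes


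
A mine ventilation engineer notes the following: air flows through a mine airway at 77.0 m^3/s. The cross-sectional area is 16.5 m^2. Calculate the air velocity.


4.6667 m/s

Velocity = flow rate / cross-sectional area
= 77.0 / 16.5
= 4.6667 m/s


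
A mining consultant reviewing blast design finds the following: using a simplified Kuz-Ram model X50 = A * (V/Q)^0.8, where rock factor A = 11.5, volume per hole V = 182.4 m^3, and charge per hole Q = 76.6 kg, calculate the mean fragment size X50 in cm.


23.0216 cm

Compute V/Q:
V/Q = 182.4 / 76.6 = 2.381201044
Raise to the power 0.8:
(V/Q)^0.8 = 2.381201044^0.8 = 2.001874518
Multiply by A:
X50 = 11.5 * 2.001874518
= 23.0216 cm


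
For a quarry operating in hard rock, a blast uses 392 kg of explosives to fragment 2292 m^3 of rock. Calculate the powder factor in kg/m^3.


0.171 kg/m^3

Powder factor = explosive mass / rock volume
= 392 / 2292
= 0.171 kg/m^3


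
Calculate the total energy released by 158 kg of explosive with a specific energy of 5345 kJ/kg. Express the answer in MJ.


Energy = mass * specific_energy / 1000
= 158 * 5345 / 1000
= 844510 / 1000
= 844.51 MJ

844.51 MJ


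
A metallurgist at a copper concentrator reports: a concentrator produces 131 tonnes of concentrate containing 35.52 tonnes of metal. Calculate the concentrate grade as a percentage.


27.1145%

Grade = (metal in concentrate / concentrate mass) * 100
= (35.52 / 131) * 100
= 0.2711450382 * 100
= 27.1145%


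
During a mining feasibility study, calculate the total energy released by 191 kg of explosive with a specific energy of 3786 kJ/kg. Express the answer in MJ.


723.126 MJ

Energy = mass * specific_energy / 1000
= 191 * 3786 / 1000
= 723126 / 1000
= 723.126 MJ


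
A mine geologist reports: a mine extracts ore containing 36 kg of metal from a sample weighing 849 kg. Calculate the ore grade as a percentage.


Ore grade = (metal mass / ore mass) * 100
= (36 / 849) * 100
= 0.04240282686 * 100
= 4.2403%

4.2403%


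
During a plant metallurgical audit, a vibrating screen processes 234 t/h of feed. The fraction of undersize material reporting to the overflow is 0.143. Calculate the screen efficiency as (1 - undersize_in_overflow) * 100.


85.7%

Screen efficiency = (1 - fraction of undersize in overflow) * 100
= (1 - 0.143) * 100
= 0.857 * 100
= 85.7%


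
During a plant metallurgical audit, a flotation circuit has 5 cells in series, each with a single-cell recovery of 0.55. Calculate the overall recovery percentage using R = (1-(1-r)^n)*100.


Complement of single-cell recovery:
1 - r = 1 - 0.55 = 0.45
Raise to power n:
(1 - r)^5 = 0.45^5 = 0.0184528125
Overall recovery:
R = (1 - 0.0184528125) * 100
= 98.1547%

98.1547%


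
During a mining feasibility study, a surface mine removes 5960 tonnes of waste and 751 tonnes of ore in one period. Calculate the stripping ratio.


Stripping ratio = waste tonnage / ore tonnage
= 5960 / 751
= 7.9361

7.9361


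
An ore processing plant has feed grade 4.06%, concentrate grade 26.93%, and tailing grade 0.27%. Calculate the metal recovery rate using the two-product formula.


Using the two-product formula:
R = 100 * c * (f - t) / (f * (c - t))
Numerator = 100 * 26.93 * (4.06 - 0.27)
= 100 * 26.93 * 3.79
= 10206.47
Denominator = 4.06 * (26.93 - 0.27)
= 4.06 * 26.66
= 108.2396
R = 10206.47 / 108.2396
= 94.2952%

94.2952%


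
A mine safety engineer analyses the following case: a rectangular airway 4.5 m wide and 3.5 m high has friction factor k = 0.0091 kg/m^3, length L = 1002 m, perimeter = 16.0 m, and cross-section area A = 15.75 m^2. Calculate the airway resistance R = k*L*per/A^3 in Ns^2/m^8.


Compute the numerator:
k * L * per = 0.0091 * 1002 * 16.0
= 145.8912
Compute the denominator:
A^3 = 15.75^3 = 3906.984375
Resistance:
R = 145.8912 / 3906.984375
= 0.0373 Ns^2/m^8

0.0373 Ns^2/m^8


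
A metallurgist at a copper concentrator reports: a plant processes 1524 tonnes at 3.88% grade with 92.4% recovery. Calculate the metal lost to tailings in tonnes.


4.494 tonnes

Total metal in feed:
= 1524 * 3.88 / 100 = 59.1312 tonnes
Metal recovered:
= 59.1312 * 92.4 / 100 = 54.6372288 tonnes
Metal lost to tailings:
= 59.1312 - 54.6372288
= 4.494 tonnes


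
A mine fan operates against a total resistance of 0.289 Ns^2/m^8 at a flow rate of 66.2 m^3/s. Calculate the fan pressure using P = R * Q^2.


Compute Q^2:
Q^2 = 66.2^2 = 4382.44
Compute pressure:
P = R * Q^2 = 0.289 * 4382.44
= 1266.5252 Pa

1266.5252 Pa


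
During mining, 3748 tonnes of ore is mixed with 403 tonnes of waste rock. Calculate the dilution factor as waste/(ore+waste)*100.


Total material = ore + waste
= 3748 + 403 = 4151 tonnes
Dilution = waste / total * 100
= 403 / 4151 * 100
= 0.09708503975 * 100
= 9.7085%

9.7085%


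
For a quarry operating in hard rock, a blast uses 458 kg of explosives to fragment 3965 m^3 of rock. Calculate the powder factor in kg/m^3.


0.1155 kg/m^3

Powder factor = explosive mass / rock volume
= 458 / 3965
= 0.1155 kg/m^3


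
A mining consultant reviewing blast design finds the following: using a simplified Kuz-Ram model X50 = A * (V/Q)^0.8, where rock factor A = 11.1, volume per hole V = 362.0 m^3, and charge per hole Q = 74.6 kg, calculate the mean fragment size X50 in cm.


Compute V/Q:
V/Q = 362.0 / 74.6 = 4.852546917
Raise to the power 0.8:
(V/Q)^0.8 = 4.852546917^0.8 = 3.538146363
Multiply by A:
X50 = 11.1 * 3.538146363
= 39.2734 cm

39.2734 cm


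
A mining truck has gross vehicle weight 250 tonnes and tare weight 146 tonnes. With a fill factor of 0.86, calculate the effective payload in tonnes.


89.44 tonnes

Maximum payload = gross - tare
= 250 - 146 = 104 tonnes
Effective payload = max payload * fill factor
= 104 * 0.86
= 89.44 tonnes


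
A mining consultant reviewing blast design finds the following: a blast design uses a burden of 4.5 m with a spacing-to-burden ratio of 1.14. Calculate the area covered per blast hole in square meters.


First, find the spacing:
Spacing = burden * ratio = 4.5 * 1.14
= 5.13 m
Then, calculate the area:
Area = burden * spacing = 4.5 * 5.13
= 23.085 m^2

23.085 m^2


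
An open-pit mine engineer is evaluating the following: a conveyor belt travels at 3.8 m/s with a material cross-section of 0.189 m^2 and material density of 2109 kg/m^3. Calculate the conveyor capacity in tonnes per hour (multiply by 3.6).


5452.8617 t/h

Volumetric flow = speed * area
= 3.8 * 0.189 = 0.7182 m^3/s
Mass flow = volumetric * density
= 0.7182 * 2109 = 1514.6838 kg/s
Convert to t/h: multiply by 3.6
Capacity = 1514.6838 * 3.6
= 5452.8617 t/h


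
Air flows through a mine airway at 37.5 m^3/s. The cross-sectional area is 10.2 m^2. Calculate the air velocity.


3.6765 m/s

Velocity = flow rate / cross-sectional area
= 37.5 / 10.2
= 3.6765 m/s


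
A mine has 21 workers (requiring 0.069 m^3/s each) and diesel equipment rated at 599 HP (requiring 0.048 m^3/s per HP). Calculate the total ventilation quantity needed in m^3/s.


Airflow for workers:
Q_people = 21 * 0.069 = 1.449 m^3/s
Airflow for diesel equipment:
Q_diesel = 599 * 0.048 = 28.752 m^3/s
Total ventilation:
Q_total = 1.449 + 28.752
= 30.201 m^3/s

30.201 m^3/s


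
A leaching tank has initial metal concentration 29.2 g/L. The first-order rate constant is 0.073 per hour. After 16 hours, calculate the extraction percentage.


Compute the exponent:
-k * t = -0.073 * 16 = -1.168
Remaining concentration:
C = 29.2 * exp(-1.168)
= 29.2 * 0.3109882963
= 9.080858252 g/L
Extracted = 29.2 - 9.080858252 = 20.11914175 g/L
Extraction % = 20.11914175 / 29.2 * 100
= 68.9012%

68.9012%


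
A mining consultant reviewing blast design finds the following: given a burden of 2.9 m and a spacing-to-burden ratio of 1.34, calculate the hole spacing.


Spacing = burden * ratio
= 2.9 * 1.34
= 3.886 m

3.886 m


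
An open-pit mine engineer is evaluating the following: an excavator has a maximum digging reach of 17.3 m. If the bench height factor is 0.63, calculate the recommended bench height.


10.899 m

Bench height = reach * factor
= 17.3 * 0.63
= 10.899 m


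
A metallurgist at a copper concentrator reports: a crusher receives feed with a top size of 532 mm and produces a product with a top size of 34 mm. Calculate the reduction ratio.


15.6471

Reduction ratio = feed size / product size
= 532 / 34
= 15.6471


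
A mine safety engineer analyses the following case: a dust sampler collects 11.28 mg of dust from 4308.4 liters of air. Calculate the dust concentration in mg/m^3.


2.6181 mg/m^3

Convert liters to m^3: 1 m^3 = 1000 L
Concentration = mass / volume * 1000
= 11.28 / 4308.4 * 1000
= 0.002618141305 * 1000
= 2.6181 mg/m^3


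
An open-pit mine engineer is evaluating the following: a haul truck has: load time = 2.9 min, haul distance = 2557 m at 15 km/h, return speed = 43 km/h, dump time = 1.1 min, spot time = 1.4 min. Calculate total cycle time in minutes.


19.1959 min

Convert haul speed to m/min: 15 * 1000/60 = 250 m/min
Haul time = 2557 / 250 = 10.228 min
Convert return speed to m/min: 43 * 1000/60 = 716.6666667 m/min
Return time = 2557 / 716.6666667 = 3.567906977 min
Total cycle time:
= 2.9 + 10.228 + 1.1 + 3.567906977 + 1.4
= 19.1959 min


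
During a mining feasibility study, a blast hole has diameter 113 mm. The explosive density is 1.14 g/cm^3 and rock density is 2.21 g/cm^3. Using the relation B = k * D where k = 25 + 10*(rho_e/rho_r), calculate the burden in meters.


3.4079 m

First, compute k:
rho_e / rho_r = 1.14 / 2.21 = 0.5158371041
k = 25 + 10 * 0.5158371041 = 30.15837104
Then, compute burden:
B = k * D / 1000 = 30.15837104 * 113 / 1000
= 3407.895928 / 1000
= 3.4079 m


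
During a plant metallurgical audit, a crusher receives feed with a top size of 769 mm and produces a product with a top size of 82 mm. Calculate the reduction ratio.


9.378

Reduction ratio = feed size / product size
= 769 / 82
= 9.378


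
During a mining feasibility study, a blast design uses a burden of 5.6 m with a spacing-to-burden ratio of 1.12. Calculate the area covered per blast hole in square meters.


First, find the spacing:
Spacing = burden * ratio = 5.6 * 1.12
= 6.272 m
Then, calculate the area:
Area = burden * spacing = 5.6 * 6.272
= 35.1232 m^2

35.1232 m^2


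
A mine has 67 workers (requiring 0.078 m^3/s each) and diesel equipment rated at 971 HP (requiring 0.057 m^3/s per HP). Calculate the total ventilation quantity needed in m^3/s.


Airflow for workers:
Q_people = 67 * 0.078 = 5.226 m^3/s
Airflow for diesel equipment:
Q_diesel = 971 * 0.057 = 55.347 m^3/s
Total ventilation:
Q_total = 5.226 + 55.347
= 60.573 m^3/s

60.573 m^3/s


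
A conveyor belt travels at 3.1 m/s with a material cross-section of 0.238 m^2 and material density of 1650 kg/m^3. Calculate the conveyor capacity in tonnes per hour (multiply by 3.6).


4382.532 t/h

Volumetric flow = speed * area
= 3.1 * 0.238 = 0.7378 m^3/s
Mass flow = volumetric * density
= 0.7378 * 1650 = 1217.37 kg/s
Convert to t/h: multiply by 3.6
Capacity = 1217.37 * 3.6
= 4382.532 t/h


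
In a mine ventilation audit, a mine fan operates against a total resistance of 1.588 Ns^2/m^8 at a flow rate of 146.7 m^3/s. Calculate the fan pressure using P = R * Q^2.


34175.1733 Pa

Compute Q^2:
Q^2 = 146.7^2 = 21520.89
Compute pressure:
P = R * Q^2 = 1.588 * 21520.89
= 34175.1733 Pa


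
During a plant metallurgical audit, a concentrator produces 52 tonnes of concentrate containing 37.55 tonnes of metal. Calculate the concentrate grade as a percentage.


Grade = (metal in concentrate / concentrate mass) * 100
= (37.55 / 52) * 100
= 0.7221153846 * 100
= 72.2115%

72.2115%


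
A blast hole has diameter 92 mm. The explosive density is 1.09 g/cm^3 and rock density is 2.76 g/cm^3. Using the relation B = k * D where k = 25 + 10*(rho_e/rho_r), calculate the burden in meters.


First, compute k:
rho_e / rho_r = 1.09 / 2.76 = 0.3949275362
k = 25 + 10 * 0.3949275362 = 28.94927536
Then, compute burden:
B = k * D / 1000 = 28.94927536 * 92 / 1000
= 2663.333333 / 1000
= 2.6633 m

2.6633 m


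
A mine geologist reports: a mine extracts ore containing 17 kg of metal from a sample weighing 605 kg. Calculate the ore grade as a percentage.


2.8099%

Ore grade = (metal mass / ore mass) * 100
= (17 / 605) * 100
= 0.02809917355 * 100
= 2.8099%


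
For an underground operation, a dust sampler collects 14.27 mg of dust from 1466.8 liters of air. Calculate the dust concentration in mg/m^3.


Convert liters to m^3: 1 m^3 = 1000 L
Concentration = mass / volume * 1000
= 14.27 / 1466.8 * 1000
= 0.009728661031 * 1000
= 9.7287 mg/m^3

9.7287 mg/m^3


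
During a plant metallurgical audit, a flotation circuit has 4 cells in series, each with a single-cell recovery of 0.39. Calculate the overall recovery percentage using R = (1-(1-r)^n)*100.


Complement of single-cell recovery:
1 - r = 1 - 0.39 = 0.61
Raise to power n:
(1 - r)^4 = 0.61^4 = 0.13845841
Overall recovery:
R = (1 - 0.13845841) * 100
= 86.1542%

86.1542%


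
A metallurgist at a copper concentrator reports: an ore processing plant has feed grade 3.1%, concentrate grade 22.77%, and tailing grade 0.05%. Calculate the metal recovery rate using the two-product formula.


Using the two-product formula:
R = 100 * c * (f - t) / (f * (c - t))
Numerator = 100 * 22.77 * (3.1 - 0.05)
= 100 * 22.77 * 3.05
= 6944.85
Denominator = 3.1 * (22.77 - 0.05)
= 3.1 * 22.72
= 70.432
R = 6944.85 / 70.432
= 98.6036%

98.6036%


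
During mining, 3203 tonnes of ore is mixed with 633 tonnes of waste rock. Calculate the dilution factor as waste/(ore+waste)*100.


16.5016%

Total material = ore + waste
= 3203 + 633 = 3836 tonnes
Dilution = waste / total * 100
= 633 / 3836 * 100
= 0.1650156413 * 100
= 16.5016%


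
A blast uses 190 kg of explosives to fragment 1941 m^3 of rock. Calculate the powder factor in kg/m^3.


Powder factor = explosive mass / rock volume
= 190 / 1941
= 0.0979 kg/m^3

0.0979 kg/m^3


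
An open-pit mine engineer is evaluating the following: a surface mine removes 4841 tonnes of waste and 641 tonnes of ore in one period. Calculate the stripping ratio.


Stripping ratio = waste tonnage / ore tonnage
= 4841 / 641
= 7.5523

7.5523


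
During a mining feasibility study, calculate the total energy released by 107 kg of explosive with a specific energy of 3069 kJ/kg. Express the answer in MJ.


328.383 MJ

Energy = mass * specific_energy / 1000
= 107 * 3069 / 1000
= 328383 / 1000
= 328.383 MJ


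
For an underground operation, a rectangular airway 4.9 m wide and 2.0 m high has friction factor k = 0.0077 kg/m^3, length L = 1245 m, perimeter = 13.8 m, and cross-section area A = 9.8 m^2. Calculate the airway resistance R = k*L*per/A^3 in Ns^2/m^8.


0.1406 Ns^2/m^8

Compute the numerator:
k * L * per = 0.0077 * 1245 * 13.8
= 132.2937
Compute the denominator:
A^3 = 9.8^3 = 941.192
Resistance:
R = 132.2937 / 941.192
= 0.1406 Ns^2/m^8


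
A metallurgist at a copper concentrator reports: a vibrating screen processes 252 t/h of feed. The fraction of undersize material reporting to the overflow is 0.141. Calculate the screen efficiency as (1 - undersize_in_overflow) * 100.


Screen efficiency = (1 - fraction of undersize in overflow) * 100
= (1 - 0.141) * 100
= 0.859 * 100
= 85.9%

85.9%


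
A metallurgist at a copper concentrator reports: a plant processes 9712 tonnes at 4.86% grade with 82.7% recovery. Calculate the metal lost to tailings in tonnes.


Total metal in feed:
= 9712 * 4.86 / 100 = 472.0032 tonnes
Metal recovered:
= 472.0032 * 82.7 / 100 = 390.3466464 tonnes
Metal lost to tailings:
= 472.0032 - 390.3466464
= 81.6566 tonnes

81.6566 tonnes


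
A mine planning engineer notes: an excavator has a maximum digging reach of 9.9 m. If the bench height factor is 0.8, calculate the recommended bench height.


Bench height = reach * factor
= 9.9 * 0.8
= 7.92 m

7.92 m


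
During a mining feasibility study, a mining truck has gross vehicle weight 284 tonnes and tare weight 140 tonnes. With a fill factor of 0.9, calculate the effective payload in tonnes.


129.6 tonnes

Maximum payload = gross - tare
= 284 - 140 = 144 tonnes
Effective payload = max payload * fill factor
= 144 * 0.9
= 129.6 tonnes


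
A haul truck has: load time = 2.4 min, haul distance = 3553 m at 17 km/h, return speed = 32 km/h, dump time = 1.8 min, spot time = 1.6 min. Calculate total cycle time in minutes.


Convert haul speed to m/min: 17 * 1000/60 = 283.3333333 m/min
Haul time = 3553 / 283.3333333 = 12.54 min
Convert return speed to m/min: 32 * 1000/60 = 533.3333333 m/min
Return time = 3553 / 533.3333333 = 6.661875 min
Total cycle time:
= 2.4 + 12.54 + 1.8 + 6.661875 + 1.6
= 25.0019 min

25.0019 min


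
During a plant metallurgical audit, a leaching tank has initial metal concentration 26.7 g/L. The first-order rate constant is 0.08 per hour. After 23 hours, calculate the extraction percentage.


Compute the exponent:
-k * t = -0.08 * 23 = -1.84
Remaining concentration:
C = 26.7 * exp(-1.84)
= 26.7 * 0.1588174261
= 4.240425277 g/L
Extracted = 26.7 - 4.240425277 = 22.45957472 g/L
Extraction % = 22.45957472 / 26.7 * 100
= 84.1183%

84.1183%


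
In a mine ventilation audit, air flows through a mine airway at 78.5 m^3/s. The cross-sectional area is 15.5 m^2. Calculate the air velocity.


Velocity = flow rate / cross-sectional area
= 78.5 / 15.5
= 5.0645 m/s

5.0645 m/s


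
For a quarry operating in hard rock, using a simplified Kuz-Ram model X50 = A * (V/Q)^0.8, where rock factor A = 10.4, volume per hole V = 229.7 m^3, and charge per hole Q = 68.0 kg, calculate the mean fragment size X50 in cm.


Compute V/Q:
V/Q = 229.7 / 68.0 = 3.377941176
Raise to the power 0.8:
(V/Q)^0.8 = 3.377941176^0.8 = 2.64802247
Multiply by A:
X50 = 10.4 * 2.64802247
= 27.5394 cm

27.5394 cm


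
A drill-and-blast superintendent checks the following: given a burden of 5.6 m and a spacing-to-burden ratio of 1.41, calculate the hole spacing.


7.896 m

Spacing = burden * ratio
= 5.6 * 1.41
= 7.896 m


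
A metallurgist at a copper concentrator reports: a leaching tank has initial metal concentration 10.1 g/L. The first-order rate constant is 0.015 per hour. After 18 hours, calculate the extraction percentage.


23.6621%

Compute the exponent:
-k * t = -0.015 * 18 = -0.27
Remaining concentration:
C = 10.1 * exp(-0.27)
= 10.1 * 0.7633794943
= 7.710132893 g/L
Extracted = 10.1 - 7.710132893 = 2.389867107 g/L
Extraction % = 2.389867107 / 10.1 * 100
= 23.6621%


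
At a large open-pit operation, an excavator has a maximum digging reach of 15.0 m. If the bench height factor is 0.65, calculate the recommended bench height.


Bench height = reach * factor
= 15.0 * 0.65
= 9.75 m

9.75 m


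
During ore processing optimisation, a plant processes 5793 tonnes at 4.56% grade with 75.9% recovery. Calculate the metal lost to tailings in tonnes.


63.6628 tonnes

Total metal in feed:
= 5793 * 4.56 / 100 = 264.1608 tonnes
Metal recovered:
= 264.1608 * 75.9 / 100 = 200.4980472 tonnes
Metal lost to tailings:
= 264.1608 - 200.4980472
= 63.6628 tonnes


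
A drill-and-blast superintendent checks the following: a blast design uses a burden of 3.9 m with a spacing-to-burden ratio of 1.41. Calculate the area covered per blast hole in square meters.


First, find the spacing:
Spacing = burden * ratio = 3.9 * 1.41
= 5.499 m
Then, calculate the area:
Area = burden * spacing = 3.9 * 5.499
= 21.4461 m^2

21.4461 m^2


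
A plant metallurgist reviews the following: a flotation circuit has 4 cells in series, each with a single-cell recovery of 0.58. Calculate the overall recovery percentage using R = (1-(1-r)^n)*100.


Complement of single-cell recovery:
1 - r = 1 - 0.58 = 0.42
Raise to power n:
(1 - r)^4 = 0.42^4 = 0.03111696
Overall recovery:
R = (1 - 0.03111696) * 100
= 96.8883%

96.8883%


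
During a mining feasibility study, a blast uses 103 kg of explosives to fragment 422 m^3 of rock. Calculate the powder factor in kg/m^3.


Powder factor = explosive mass / rock volume
= 103 / 422
= 0.2441 kg/m^3

0.2441 kg/m^3


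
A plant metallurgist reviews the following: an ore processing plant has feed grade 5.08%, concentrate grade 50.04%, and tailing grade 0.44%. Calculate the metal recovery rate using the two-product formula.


92.1488%

Using the two-product formula:
R = 100 * c * (f - t) / (f * (c - t))
Numerator = 100 * 50.04 * (5.08 - 0.44)
= 100 * 50.04 * 4.64
= 23218.56
Denominator = 5.08 * (50.04 - 0.44)
= 5.08 * 49.6
= 251.968
R = 23218.56 / 251.968
= 92.1488%


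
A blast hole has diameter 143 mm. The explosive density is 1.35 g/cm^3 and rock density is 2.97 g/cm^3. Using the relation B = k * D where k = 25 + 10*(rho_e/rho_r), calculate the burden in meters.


First, compute k:
rho_e / rho_r = 1.35 / 2.97 = 0.4545454545
k = 25 + 10 * 0.4545454545 = 29.54545455
Then, compute burden:
B = k * D / 1000 = 29.54545455 * 143 / 1000
= 4225 / 1000
= 4.225 m

4.225 m


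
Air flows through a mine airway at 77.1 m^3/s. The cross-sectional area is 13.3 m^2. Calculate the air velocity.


5.797 m/s

Velocity = flow rate / cross-sectional area
= 77.1 / 13.3
= 5.797 m/s


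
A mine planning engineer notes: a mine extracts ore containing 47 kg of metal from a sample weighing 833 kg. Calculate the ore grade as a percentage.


5.6423%

Ore grade = (metal mass / ore mass) * 100
= (47 / 833) * 100
= 0.05642256903 * 100
= 5.6423%


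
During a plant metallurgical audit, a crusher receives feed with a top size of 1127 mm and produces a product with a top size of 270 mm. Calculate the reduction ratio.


4.1741

Reduction ratio = feed size / product size
= 1127 / 270
= 4.1741


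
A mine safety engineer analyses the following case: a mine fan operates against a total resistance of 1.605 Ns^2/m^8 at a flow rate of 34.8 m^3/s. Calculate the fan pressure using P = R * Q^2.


Compute Q^2:
Q^2 = 34.8^2 = 1211.04
Compute pressure:
P = R * Q^2 = 1.605 * 1211.04
= 1943.7192 Pa

1943.7192 Pa


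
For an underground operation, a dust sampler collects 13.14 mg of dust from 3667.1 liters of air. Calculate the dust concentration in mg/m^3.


3.5832 mg/m^3

Convert liters to m^3: 1 m^3 = 1000 L
Concentration = mass / volume * 1000
= 13.14 / 3667.1 * 1000
= 0.003583212893 * 1000
= 3.5832 mg/m^3


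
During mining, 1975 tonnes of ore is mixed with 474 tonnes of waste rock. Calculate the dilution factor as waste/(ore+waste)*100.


19.3548%

Total material = ore + waste
= 1975 + 474 = 2449 tonnes
Dilution = waste / total * 100
= 474 / 2449 * 100
= 0.1935483871 * 100
= 19.3548%


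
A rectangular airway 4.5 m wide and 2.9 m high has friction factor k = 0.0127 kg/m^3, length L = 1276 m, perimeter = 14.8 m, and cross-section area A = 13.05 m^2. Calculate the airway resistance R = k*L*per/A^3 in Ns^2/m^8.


Compute the numerator:
k * L * per = 0.0127 * 1276 * 14.8
= 239.83696
Compute the denominator:
A^3 = 13.05^3 = 2222.447625
Resistance:
R = 239.83696 / 2222.447625
= 0.1079 Ns^2/m^8

0.1079 Ns^2/m^8


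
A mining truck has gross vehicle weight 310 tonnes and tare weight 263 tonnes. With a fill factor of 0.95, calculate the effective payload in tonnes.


44.65 tonnes

Maximum payload = gross - tare
= 310 - 263 = 47 tonnes
Effective payload = max payload * fill factor
= 47 * 0.95
= 44.65 tonnes


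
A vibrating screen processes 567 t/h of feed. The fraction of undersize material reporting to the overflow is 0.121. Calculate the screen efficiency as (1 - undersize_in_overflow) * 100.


87.9%

Screen efficiency = (1 - fraction of undersize in overflow) * 100
= (1 - 0.121) * 100
= 0.879 * 100
= 87.9%


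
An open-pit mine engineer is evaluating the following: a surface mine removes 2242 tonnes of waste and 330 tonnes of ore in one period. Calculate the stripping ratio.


6.7939

Stripping ratio = waste tonnage / ore tonnage
= 2242 / 330
= 6.7939


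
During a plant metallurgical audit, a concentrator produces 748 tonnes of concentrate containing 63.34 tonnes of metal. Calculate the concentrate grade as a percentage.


Grade = (metal in concentrate / concentrate mass) * 100
= (63.34 / 748) * 100
= 0.08467914439 * 100
= 8.4679%

8.4679%


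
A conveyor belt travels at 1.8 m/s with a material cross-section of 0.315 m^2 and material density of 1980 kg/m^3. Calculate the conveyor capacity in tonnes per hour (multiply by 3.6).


4041.576 t/h

Volumetric flow = speed * area
= 1.8 * 0.315 = 0.567 m^3/s
Mass flow = volumetric * density
= 0.567 * 1980 = 1122.66 kg/s
Convert to t/h: multiply by 3.6
Capacity = 1122.66 * 3.6
= 4041.576 t/h


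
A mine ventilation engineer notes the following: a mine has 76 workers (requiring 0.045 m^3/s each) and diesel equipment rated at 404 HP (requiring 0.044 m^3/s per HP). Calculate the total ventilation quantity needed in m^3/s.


21.196 m^3/s

Airflow for workers:
Q_people = 76 * 0.045 = 3.42 m^3/s
Airflow for diesel equipment:
Q_diesel = 404 * 0.044 = 17.776 m^3/s
Total ventilation:
Q_total = 3.42 + 17.776
= 21.196 m^3/s


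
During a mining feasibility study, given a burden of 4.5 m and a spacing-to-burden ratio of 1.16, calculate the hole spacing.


Spacing = burden * ratio
= 4.5 * 1.16
= 5.22 m

5.22 m


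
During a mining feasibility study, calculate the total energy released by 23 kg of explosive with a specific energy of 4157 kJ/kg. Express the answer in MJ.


95.611 MJ

Energy = mass * specific_energy / 1000
= 23 * 4157 / 1000
= 95611 / 1000
= 95.611 MJ


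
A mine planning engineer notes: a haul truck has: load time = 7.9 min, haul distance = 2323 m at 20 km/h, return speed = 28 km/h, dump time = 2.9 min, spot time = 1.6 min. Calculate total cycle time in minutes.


24.3469 min

Convert haul speed to m/min: 20 * 1000/60 = 333.3333333 m/min
Haul time = 2323 / 333.3333333 = 6.969 min
Convert return speed to m/min: 28 * 1000/60 = 466.6666667 m/min
Return time = 2323 / 466.6666667 = 4.977857143 min
Total cycle time:
= 7.9 + 6.969 + 2.9 + 4.977857143 + 1.6
= 24.3469 min


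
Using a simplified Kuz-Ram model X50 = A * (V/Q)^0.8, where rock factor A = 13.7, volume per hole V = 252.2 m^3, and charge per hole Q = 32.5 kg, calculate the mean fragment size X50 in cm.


Compute V/Q:
V/Q = 252.2 / 32.5 = 7.76
Raise to the power 0.8:
(V/Q)^0.8 = 7.76^0.8 = 5.150974228
Multiply by A:
X50 = 13.7 * 5.150974228
= 70.5683 cm

70.5683 cm


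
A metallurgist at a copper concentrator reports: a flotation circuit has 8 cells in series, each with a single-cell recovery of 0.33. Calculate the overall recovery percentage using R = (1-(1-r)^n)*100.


95.9393%

Complement of single-cell recovery:
1 - r = 1 - 0.33 = 0.67
Raise to power n:
(1 - r)^8 = 0.67^8 = 0.04060676776
Overall recovery:
R = (1 - 0.04060676776) * 100
= 95.9393%


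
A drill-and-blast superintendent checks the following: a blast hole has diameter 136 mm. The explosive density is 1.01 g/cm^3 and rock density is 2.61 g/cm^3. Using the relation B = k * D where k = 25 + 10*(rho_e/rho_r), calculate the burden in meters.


First, compute k:
rho_e / rho_r = 1.01 / 2.61 = 0.3869731801
k = 25 + 10 * 0.3869731801 = 28.8697318
Then, compute burden:
B = k * D / 1000 = 28.8697318 * 136 / 1000
= 3926.283525 / 1000
= 3.9263 m

3.9263 m


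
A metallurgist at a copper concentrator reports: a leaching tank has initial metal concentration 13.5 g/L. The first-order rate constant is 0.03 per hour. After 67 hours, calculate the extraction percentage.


Compute the exponent:
-k * t = -0.03 * 67 = -2.01
Remaining concentration:
C = 13.5 * exp(-2.01)
= 13.5 * 0.1339886747
= 1.808847108 g/L
Extracted = 13.5 - 1.808847108 = 11.69115289 g/L
Extraction % = 11.69115289 / 13.5 * 100
= 86.6011%

86.6011%


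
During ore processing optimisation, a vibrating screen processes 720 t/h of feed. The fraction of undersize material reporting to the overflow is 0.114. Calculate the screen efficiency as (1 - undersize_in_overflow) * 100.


Screen efficiency = (1 - fraction of undersize in overflow) * 100
= (1 - 0.114) * 100
= 0.886 * 100
= 88.6%

88.6%


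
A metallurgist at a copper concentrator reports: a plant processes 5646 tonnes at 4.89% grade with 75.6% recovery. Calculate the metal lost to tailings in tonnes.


Total metal in feed:
= 5646 * 4.89 / 100 = 276.0894 tonnes
Metal recovered:
= 276.0894 * 75.6 / 100 = 208.7235864 tonnes
Metal lost to tailings:
= 276.0894 - 208.7235864
= 67.3658 tonnes

67.3658 tonnes


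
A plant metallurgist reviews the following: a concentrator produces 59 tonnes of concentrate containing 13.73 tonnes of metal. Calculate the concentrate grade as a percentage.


Grade = (metal in concentrate / concentrate mass) * 100
= (13.73 / 59) * 100
= 0.2327118644 * 100
= 23.2712%

23.2712%


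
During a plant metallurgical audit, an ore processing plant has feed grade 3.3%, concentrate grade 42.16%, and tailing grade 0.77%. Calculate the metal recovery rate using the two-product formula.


78.0929%

Using the two-product formula:
R = 100 * c * (f - t) / (f * (c - t))
Numerator = 100 * 42.16 * (3.3 - 0.77)
= 100 * 42.16 * 2.53
= 10666.48
Denominator = 3.3 * (42.16 - 0.77)
= 3.3 * 41.39
= 136.587
R = 10666.48 / 136.587
= 78.0929%


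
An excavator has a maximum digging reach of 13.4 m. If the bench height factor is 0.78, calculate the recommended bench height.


10.452 m

Bench height = reach * factor
= 13.4 * 0.78
= 10.452 m


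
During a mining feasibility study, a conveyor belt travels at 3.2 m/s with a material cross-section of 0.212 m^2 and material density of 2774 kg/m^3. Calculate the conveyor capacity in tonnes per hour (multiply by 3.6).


6774.7738 t/h

Volumetric flow = speed * area
= 3.2 * 0.212 = 0.6784 m^3/s
Mass flow = volumetric * density
= 0.6784 * 2774 = 1881.8816 kg/s
Convert to t/h: multiply by 3.6
Capacity = 1881.8816 * 3.6
= 6774.7738 t/h


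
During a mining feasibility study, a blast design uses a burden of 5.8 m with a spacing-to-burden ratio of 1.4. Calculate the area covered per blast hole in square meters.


47.096 m^2

First, find the spacing:
Spacing = burden * ratio = 5.8 * 1.4
= 8.12 m
Then, calculate the area:
Area = burden * spacing = 5.8 * 8.12
= 47.096 m^2


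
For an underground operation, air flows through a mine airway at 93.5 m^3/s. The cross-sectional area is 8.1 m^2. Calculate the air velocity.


11.5432 m/s

Velocity = flow rate / cross-sectional area
= 93.5 / 8.1
= 11.5432 m/s


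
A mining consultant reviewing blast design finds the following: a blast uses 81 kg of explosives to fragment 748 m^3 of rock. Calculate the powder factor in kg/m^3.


Powder factor = explosive mass / rock volume
= 81 / 748
= 0.1083 kg/m^3

0.1083 kg/m^3


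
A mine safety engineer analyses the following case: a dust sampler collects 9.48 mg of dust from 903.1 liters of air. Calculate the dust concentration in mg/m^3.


10.4972 mg/m^3

Convert liters to m^3: 1 m^3 = 1000 L
Concentration = mass / volume * 1000
= 9.48 / 903.1 * 1000
= 0.01049717639 * 1000
= 10.4972 mg/m^3


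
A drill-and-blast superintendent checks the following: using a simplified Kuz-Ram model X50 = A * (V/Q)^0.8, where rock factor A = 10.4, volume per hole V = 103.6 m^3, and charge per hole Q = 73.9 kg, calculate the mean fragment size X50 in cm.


13.6272 cm

Compute V/Q:
V/Q = 103.6 / 73.9 = 1.401894452
Raise to the power 0.8:
(V/Q)^0.8 = 1.401894452^0.8 = 1.310304564
Multiply by A:
X50 = 10.4 * 1.310304564
= 13.6272 cm


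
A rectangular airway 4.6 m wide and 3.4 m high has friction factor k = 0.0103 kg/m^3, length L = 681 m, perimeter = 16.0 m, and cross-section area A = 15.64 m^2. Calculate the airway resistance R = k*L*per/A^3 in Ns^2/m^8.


Compute the numerator:
k * L * per = 0.0103 * 681 * 16.0
= 112.2288
Compute the denominator:
A^3 = 15.64^3 = 3825.694144
Resistance:
R = 112.2288 / 3825.694144
= 0.0293 Ns^2/m^8

0.0293 Ns^2/m^8


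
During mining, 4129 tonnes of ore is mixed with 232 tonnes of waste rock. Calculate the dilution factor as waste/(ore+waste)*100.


5.3199%

Total material = ore + waste
= 4129 + 232 = 4361 tonnes
Dilution = waste / total * 100
= 232 / 4361 * 100
= 0.05319880761 * 100
= 5.3199%


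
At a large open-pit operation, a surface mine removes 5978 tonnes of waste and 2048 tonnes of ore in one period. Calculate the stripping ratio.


2.9189

Stripping ratio = waste tonnage / ore tonnage
= 5978 / 2048
= 2.9189


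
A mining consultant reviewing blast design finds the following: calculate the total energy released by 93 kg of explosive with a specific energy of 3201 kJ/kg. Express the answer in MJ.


Energy = mass * specific_energy / 1000
= 93 * 3201 / 1000
= 297693 / 1000
= 297.693 MJ

297.693 MJ


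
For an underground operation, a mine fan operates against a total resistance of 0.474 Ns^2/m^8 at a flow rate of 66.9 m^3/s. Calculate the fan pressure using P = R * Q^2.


2121.4391 Pa

Compute Q^2:
Q^2 = 66.9^2 = 4475.61
Compute pressure:
P = R * Q^2 = 0.474 * 4475.61
= 2121.4391 Pa


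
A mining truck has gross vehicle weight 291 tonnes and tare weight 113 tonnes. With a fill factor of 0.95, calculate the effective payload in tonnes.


Maximum payload = gross - tare
= 291 - 113 = 178 tonnes
Effective payload = max payload * fill factor
= 178 * 0.95
= 169.1 tonnes

169.1 tonnes


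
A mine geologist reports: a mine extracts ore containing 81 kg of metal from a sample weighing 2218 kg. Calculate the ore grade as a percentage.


3.6519%

Ore grade = (metal mass / ore mass) * 100
= (81 / 2218) * 100
= 0.03651938683 * 100
= 3.6519%


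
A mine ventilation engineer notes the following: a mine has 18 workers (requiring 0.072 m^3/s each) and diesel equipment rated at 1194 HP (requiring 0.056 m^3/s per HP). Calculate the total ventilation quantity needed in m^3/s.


Airflow for workers:
Q_people = 18 * 0.072 = 1.296 m^3/s
Airflow for diesel equipment:
Q_diesel = 1194 * 0.056 = 66.864 m^3/s
Total ventilation:
Q_total = 1.296 + 66.864
= 68.16 m^3/s

68.16 m^3/s


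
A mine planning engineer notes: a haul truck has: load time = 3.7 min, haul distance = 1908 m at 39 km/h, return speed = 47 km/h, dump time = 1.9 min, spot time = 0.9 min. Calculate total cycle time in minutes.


11.8711 min

Convert haul speed to m/min: 39 * 1000/60 = 650 m/min
Haul time = 1908 / 650 = 2.935384615 min
Convert return speed to m/min: 47 * 1000/60 = 783.3333333 m/min
Return time = 1908 / 783.3333333 = 2.435744681 min
Total cycle time:
= 3.7 + 2.935384615 + 1.9 + 2.435744681 + 0.9
= 11.8711 min


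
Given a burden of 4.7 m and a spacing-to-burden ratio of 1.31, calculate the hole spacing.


6.157 m

Spacing = burden * ratio
= 4.7 * 1.31
= 6.157 m


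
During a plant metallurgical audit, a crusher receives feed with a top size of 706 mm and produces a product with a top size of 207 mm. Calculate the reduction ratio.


3.4106

Reduction ratio = feed size / product size
= 706 / 207
= 3.4106


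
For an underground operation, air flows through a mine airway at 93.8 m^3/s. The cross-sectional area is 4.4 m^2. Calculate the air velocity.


21.3182 m/s

Velocity = flow rate / cross-sectional area
= 93.8 / 4.4
= 21.3182 m/s


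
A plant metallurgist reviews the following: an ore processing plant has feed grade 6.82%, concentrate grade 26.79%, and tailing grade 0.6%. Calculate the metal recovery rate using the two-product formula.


Using the two-product formula:
R = 100 * c * (f - t) / (f * (c - t))
Numerator = 100 * 26.79 * (6.82 - 0.6)
= 100 * 26.79 * 6.22
= 16663.38
Denominator = 6.82 * (26.79 - 0.6)
= 6.82 * 26.19
= 178.6158
R = 16663.38 / 178.6158
= 93.2917%

93.2917%


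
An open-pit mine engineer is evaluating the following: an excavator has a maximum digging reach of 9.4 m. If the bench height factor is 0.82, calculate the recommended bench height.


Bench height = reach * factor
= 9.4 * 0.82
= 7.708 m

7.708 m


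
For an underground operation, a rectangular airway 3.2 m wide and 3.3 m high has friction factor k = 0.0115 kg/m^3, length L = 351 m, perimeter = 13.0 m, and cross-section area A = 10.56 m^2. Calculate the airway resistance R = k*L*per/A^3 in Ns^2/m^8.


0.0446 Ns^2/m^8

Compute the numerator:
k * L * per = 0.0115 * 351 * 13.0
= 52.4745
Compute the denominator:
A^3 = 10.56^3 = 1177.583616
Resistance:
R = 52.4745 / 1177.583616
= 0.0446 Ns^2/m^8


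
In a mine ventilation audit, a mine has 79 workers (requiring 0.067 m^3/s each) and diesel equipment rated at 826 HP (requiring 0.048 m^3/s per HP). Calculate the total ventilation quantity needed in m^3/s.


Airflow for workers:
Q_people = 79 * 0.067 = 5.293 m^3/s
Airflow for diesel equipment:
Q_diesel = 826 * 0.048 = 39.648 m^3/s
Total ventilation:
Q_total = 5.293 + 39.648
= 44.941 m^3/s

44.941 m^3/s


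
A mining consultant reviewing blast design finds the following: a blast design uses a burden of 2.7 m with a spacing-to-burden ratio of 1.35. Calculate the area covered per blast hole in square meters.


First, find the spacing:
Spacing = burden * ratio = 2.7 * 1.35
= 3.645 m
Then, calculate the area:
Area = burden * spacing = 2.7 * 3.645
= 9.8415 m^2

9.8415 m^2


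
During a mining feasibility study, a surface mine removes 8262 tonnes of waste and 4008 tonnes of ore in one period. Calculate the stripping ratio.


2.0614

Stripping ratio = waste tonnage / ore tonnage
= 8262 / 4008
= 2.0614


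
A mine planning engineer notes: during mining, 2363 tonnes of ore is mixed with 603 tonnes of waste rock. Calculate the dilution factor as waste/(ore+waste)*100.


20.3304%

Total material = ore + waste
= 2363 + 603 = 2966 tonnes
Dilution = waste / total * 100
= 603 / 2966 * 100
= 0.2033041133 * 100
= 20.3304%
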